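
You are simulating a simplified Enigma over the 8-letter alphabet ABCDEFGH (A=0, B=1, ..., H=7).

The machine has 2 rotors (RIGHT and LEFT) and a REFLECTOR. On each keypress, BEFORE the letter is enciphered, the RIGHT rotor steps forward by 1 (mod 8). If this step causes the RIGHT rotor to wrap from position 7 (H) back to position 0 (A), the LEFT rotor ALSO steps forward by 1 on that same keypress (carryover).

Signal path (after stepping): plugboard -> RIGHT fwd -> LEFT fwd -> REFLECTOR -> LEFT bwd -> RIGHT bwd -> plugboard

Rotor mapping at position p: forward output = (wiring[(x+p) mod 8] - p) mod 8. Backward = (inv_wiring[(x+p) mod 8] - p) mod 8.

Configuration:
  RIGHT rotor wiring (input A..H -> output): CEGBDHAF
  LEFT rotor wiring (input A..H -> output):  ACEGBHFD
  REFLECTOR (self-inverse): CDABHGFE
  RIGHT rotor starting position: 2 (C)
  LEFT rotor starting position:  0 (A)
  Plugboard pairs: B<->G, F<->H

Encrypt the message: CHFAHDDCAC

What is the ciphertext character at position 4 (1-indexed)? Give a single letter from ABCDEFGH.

Char 1 ('C'): step: R->3, L=0; C->plug->C->R->E->L->B->refl->D->L'->H->R'->F->plug->H
Char 2 ('H'): step: R->4, L=0; H->plug->F->R->A->L->A->refl->C->L'->B->R'->D->plug->D
Char 3 ('F'): step: R->5, L=0; F->plug->H->R->G->L->F->refl->G->L'->D->R'->B->plug->G
Char 4 ('A'): step: R->6, L=0; A->plug->A->R->C->L->E->refl->H->L'->F->R'->G->plug->B

B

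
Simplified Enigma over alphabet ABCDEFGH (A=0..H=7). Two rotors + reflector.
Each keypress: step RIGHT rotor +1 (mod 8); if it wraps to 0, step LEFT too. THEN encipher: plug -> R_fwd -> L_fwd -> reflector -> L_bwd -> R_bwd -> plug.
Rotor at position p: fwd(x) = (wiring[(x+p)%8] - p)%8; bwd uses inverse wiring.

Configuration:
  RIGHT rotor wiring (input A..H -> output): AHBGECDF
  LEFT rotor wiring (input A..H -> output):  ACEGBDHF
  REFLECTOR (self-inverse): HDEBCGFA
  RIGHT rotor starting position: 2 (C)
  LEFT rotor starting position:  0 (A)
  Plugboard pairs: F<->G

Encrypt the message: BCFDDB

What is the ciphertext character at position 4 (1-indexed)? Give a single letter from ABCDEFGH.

Char 1 ('B'): step: R->3, L=0; B->plug->B->R->B->L->C->refl->E->L'->C->R'->E->plug->E
Char 2 ('C'): step: R->4, L=0; C->plug->C->R->H->L->F->refl->G->L'->D->R'->F->plug->G
Char 3 ('F'): step: R->5, L=0; F->plug->G->R->B->L->C->refl->E->L'->C->R'->E->plug->E
Char 4 ('D'): step: R->6, L=0; D->plug->D->R->B->L->C->refl->E->L'->C->R'->C->plug->C

C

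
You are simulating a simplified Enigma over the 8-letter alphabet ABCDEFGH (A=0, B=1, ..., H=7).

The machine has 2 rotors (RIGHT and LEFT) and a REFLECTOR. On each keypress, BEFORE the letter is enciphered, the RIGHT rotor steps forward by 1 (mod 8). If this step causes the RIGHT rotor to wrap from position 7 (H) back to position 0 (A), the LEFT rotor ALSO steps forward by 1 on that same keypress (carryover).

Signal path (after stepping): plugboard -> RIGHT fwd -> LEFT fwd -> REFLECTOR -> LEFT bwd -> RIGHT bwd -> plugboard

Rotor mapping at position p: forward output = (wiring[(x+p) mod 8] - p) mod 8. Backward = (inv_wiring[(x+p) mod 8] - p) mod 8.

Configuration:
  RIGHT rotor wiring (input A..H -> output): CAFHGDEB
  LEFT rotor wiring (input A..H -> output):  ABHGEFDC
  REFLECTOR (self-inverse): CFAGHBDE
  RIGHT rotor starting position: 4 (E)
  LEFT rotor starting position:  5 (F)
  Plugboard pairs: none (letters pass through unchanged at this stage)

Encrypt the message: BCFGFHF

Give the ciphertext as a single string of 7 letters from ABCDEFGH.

Answer: CEGBCAD

Derivation:
Char 1 ('B'): step: R->5, L=5; B->plug->B->R->H->L->H->refl->E->L'->E->R'->C->plug->C
Char 2 ('C'): step: R->6, L=5; C->plug->C->R->E->L->E->refl->H->L'->H->R'->E->plug->E
Char 3 ('F'): step: R->7, L=5; F->plug->F->R->H->L->H->refl->E->L'->E->R'->G->plug->G
Char 4 ('G'): step: R->0, L->6 (L advanced); G->plug->G->R->E->L->B->refl->F->L'->A->R'->B->plug->B
Char 5 ('F'): step: R->1, L=6; F->plug->F->R->D->L->D->refl->G->L'->G->R'->C->plug->C
Char 6 ('H'): step: R->2, L=6; H->plug->H->R->G->L->G->refl->D->L'->D->R'->A->plug->A
Char 7 ('F'): step: R->3, L=6; F->plug->F->R->H->L->H->refl->E->L'->B->R'->D->plug->D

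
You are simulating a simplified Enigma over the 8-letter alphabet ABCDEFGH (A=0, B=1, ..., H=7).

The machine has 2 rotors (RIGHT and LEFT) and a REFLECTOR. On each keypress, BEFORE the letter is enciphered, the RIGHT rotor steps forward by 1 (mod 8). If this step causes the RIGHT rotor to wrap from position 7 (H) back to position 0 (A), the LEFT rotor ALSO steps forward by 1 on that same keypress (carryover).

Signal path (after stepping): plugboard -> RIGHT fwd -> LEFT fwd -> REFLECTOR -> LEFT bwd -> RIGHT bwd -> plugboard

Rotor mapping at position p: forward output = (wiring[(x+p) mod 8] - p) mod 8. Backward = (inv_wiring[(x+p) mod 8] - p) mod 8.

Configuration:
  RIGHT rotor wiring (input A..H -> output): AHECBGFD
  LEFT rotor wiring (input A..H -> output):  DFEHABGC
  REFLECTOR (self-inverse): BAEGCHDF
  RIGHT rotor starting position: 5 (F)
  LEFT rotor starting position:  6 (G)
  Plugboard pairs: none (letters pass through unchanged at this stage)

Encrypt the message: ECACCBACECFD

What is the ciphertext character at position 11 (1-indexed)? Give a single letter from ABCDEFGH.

Char 1 ('E'): step: R->6, L=6; E->plug->E->R->G->L->C->refl->E->L'->B->R'->D->plug->D
Char 2 ('C'): step: R->7, L=6; C->plug->C->R->A->L->A->refl->B->L'->F->R'->D->plug->D
Char 3 ('A'): step: R->0, L->7 (L advanced); A->plug->A->R->A->L->D->refl->G->L'->C->R'->D->plug->D
Char 4 ('C'): step: R->1, L=7; C->plug->C->R->B->L->E->refl->C->L'->G->R'->A->plug->A
Char 5 ('C'): step: R->2, L=7; C->plug->C->R->H->L->H->refl->F->L'->D->R'->E->plug->E
Char 6 ('B'): step: R->3, L=7; B->plug->B->R->G->L->C->refl->E->L'->B->R'->H->plug->H
Char 7 ('A'): step: R->4, L=7; A->plug->A->R->F->L->B->refl->A->L'->E->R'->E->plug->E
Char 8 ('C'): step: R->5, L=7; C->plug->C->R->G->L->C->refl->E->L'->B->R'->A->plug->A
Char 9 ('E'): step: R->6, L=7; E->plug->E->R->G->L->C->refl->E->L'->B->R'->D->plug->D
Char 10 ('C'): step: R->7, L=7; C->plug->C->R->A->L->D->refl->G->L'->C->R'->F->plug->F
Char 11 ('F'): step: R->0, L->0 (L advanced); F->plug->F->R->G->L->G->refl->D->L'->A->R'->A->plug->A

A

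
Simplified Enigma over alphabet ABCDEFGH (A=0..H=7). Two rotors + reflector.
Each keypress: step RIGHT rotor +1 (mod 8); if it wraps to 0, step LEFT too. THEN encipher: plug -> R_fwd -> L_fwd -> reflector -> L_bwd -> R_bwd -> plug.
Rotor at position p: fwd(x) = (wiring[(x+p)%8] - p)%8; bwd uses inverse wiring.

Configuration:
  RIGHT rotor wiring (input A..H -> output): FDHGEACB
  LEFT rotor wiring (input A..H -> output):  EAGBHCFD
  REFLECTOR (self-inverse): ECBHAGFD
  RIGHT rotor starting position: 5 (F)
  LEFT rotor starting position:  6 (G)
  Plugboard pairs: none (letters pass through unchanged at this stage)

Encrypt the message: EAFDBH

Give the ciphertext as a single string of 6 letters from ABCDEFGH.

Char 1 ('E'): step: R->6, L=6; E->plug->E->R->B->L->F->refl->G->L'->C->R'->H->plug->H
Char 2 ('A'): step: R->7, L=6; A->plug->A->R->C->L->G->refl->F->L'->B->R'->G->plug->G
Char 3 ('F'): step: R->0, L->7 (L advanced); F->plug->F->R->A->L->E->refl->A->L'->F->R'->A->plug->A
Char 4 ('D'): step: R->1, L=7; D->plug->D->R->D->L->H->refl->D->L'->G->R'->B->plug->B
Char 5 ('B'): step: R->2, L=7; B->plug->B->R->E->L->C->refl->B->L'->C->R'->C->plug->C
Char 6 ('H'): step: R->3, L=7; H->plug->H->R->E->L->C->refl->B->L'->C->R'->F->plug->F

Answer: HGABCF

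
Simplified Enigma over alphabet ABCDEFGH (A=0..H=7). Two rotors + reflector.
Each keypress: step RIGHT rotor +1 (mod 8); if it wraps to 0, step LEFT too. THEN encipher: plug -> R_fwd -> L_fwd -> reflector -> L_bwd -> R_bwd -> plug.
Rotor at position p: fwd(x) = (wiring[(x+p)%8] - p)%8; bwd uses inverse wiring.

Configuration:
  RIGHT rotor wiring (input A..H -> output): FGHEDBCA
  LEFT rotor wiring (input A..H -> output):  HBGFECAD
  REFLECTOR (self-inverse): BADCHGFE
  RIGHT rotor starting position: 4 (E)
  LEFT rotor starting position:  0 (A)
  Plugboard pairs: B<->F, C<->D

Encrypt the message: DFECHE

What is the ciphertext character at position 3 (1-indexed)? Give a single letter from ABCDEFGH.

Char 1 ('D'): step: R->5, L=0; D->plug->C->R->D->L->F->refl->G->L'->C->R'->F->plug->B
Char 2 ('F'): step: R->6, L=0; F->plug->B->R->C->L->G->refl->F->L'->D->R'->H->plug->H
Char 3 ('E'): step: R->7, L=0; E->plug->E->R->F->L->C->refl->D->L'->H->R'->C->plug->D

D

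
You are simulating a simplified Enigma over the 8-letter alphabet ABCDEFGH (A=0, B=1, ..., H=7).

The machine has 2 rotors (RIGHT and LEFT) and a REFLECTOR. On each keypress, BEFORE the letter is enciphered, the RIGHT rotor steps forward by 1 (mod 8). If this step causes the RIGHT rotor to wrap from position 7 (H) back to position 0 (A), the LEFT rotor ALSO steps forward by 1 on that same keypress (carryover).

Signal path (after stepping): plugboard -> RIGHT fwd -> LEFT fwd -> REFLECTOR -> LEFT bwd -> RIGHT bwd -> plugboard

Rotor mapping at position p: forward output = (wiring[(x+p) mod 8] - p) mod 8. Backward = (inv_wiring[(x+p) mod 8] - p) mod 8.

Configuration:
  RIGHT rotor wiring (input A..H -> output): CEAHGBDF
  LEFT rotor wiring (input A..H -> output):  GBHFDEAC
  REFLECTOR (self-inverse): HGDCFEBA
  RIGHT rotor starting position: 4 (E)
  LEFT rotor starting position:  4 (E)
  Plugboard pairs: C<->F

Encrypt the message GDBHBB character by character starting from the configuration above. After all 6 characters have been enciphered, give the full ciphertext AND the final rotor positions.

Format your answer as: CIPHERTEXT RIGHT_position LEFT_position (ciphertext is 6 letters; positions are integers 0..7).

Char 1 ('G'): step: R->5, L=4; G->plug->G->R->C->L->E->refl->F->L'->F->R'->D->plug->D
Char 2 ('D'): step: R->6, L=4; D->plug->D->R->G->L->D->refl->C->L'->E->R'->C->plug->F
Char 3 ('B'): step: R->7, L=4; B->plug->B->R->D->L->G->refl->B->L'->H->R'->F->plug->C
Char 4 ('H'): step: R->0, L->5 (L advanced); H->plug->H->R->F->L->C->refl->D->L'->B->R'->F->plug->C
Char 5 ('B'): step: R->1, L=5; B->plug->B->R->H->L->G->refl->B->L'->D->R'->A->plug->A
Char 6 ('B'): step: R->2, L=5; B->plug->B->R->F->L->C->refl->D->L'->B->R'->E->plug->E
Final: ciphertext=DFCCAE, RIGHT=2, LEFT=5

Answer: DFCCAE 2 5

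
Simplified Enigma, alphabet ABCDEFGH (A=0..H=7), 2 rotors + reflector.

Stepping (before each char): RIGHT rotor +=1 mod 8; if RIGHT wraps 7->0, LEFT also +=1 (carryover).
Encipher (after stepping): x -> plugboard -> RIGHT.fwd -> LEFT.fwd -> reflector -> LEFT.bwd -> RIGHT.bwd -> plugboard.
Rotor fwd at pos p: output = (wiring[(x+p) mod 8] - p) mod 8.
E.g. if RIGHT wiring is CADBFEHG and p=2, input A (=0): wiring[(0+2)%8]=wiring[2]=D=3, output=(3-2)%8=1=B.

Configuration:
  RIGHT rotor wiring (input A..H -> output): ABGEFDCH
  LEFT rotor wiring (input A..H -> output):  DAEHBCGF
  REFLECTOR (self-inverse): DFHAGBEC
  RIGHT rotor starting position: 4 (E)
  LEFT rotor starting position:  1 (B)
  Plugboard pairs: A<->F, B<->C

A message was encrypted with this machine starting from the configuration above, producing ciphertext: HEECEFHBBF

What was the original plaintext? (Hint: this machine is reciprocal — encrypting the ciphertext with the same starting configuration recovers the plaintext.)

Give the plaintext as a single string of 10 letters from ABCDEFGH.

Answer: GGGBFHAFHG

Derivation:
Char 1 ('H'): step: R->5, L=1; H->plug->H->R->A->L->H->refl->C->L'->H->R'->G->plug->G
Char 2 ('E'): step: R->6, L=1; E->plug->E->R->A->L->H->refl->C->L'->H->R'->G->plug->G
Char 3 ('E'): step: R->7, L=1; E->plug->E->R->F->L->F->refl->B->L'->E->R'->G->plug->G
Char 4 ('C'): step: R->0, L->2 (L advanced); C->plug->B->R->B->L->F->refl->B->L'->G->R'->C->plug->B
Char 5 ('E'): step: R->1, L=2; E->plug->E->R->C->L->H->refl->C->L'->A->R'->A->plug->F
Char 6 ('F'): step: R->2, L=2; F->plug->A->R->E->L->E->refl->G->L'->H->R'->H->plug->H
Char 7 ('H'): step: R->3, L=2; H->plug->H->R->D->L->A->refl->D->L'->F->R'->F->plug->A
Char 8 ('B'): step: R->4, L=2; B->plug->C->R->G->L->B->refl->F->L'->B->R'->A->plug->F
Char 9 ('B'): step: R->5, L=2; B->plug->C->R->C->L->H->refl->C->L'->A->R'->H->plug->H
Char 10 ('F'): step: R->6, L=2; F->plug->A->R->E->L->E->refl->G->L'->H->R'->G->plug->G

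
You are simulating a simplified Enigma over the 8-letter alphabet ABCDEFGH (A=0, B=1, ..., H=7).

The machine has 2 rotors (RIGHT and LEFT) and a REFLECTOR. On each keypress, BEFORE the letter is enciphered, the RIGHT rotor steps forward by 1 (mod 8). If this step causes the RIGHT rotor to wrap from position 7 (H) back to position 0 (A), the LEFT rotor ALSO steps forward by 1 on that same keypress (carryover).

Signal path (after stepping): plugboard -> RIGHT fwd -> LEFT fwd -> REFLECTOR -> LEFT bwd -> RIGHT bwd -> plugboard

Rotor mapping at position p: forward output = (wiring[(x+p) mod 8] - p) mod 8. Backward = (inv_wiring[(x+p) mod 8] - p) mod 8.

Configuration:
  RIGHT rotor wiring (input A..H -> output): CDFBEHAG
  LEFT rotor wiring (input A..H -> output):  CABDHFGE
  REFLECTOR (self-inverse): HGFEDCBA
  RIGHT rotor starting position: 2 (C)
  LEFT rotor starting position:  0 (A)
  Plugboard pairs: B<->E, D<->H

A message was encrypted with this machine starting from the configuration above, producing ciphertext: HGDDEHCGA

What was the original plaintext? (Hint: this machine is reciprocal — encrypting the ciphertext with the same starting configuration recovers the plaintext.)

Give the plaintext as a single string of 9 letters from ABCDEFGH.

Answer: GCECAGDDC

Derivation:
Char 1 ('H'): step: R->3, L=0; H->plug->D->R->F->L->F->refl->C->L'->A->R'->G->plug->G
Char 2 ('G'): step: R->4, L=0; G->plug->G->R->B->L->A->refl->H->L'->E->R'->C->plug->C
Char 3 ('D'): step: R->5, L=0; D->plug->H->R->H->L->E->refl->D->L'->D->R'->B->plug->E
Char 4 ('D'): step: R->6, L=0; D->plug->H->R->B->L->A->refl->H->L'->E->R'->C->plug->C
Char 5 ('E'): step: R->7, L=0; E->plug->B->R->D->L->D->refl->E->L'->H->R'->A->plug->A
Char 6 ('H'): step: R->0, L->1 (L advanced); H->plug->D->R->B->L->A->refl->H->L'->A->R'->G->plug->G
Char 7 ('C'): step: R->1, L=1; C->plug->C->R->A->L->H->refl->A->L'->B->R'->H->plug->D
Char 8 ('G'): step: R->2, L=1; G->plug->G->R->A->L->H->refl->A->L'->B->R'->H->plug->D
Char 9 ('A'): step: R->3, L=1; A->plug->A->R->G->L->D->refl->E->L'->E->R'->C->plug->C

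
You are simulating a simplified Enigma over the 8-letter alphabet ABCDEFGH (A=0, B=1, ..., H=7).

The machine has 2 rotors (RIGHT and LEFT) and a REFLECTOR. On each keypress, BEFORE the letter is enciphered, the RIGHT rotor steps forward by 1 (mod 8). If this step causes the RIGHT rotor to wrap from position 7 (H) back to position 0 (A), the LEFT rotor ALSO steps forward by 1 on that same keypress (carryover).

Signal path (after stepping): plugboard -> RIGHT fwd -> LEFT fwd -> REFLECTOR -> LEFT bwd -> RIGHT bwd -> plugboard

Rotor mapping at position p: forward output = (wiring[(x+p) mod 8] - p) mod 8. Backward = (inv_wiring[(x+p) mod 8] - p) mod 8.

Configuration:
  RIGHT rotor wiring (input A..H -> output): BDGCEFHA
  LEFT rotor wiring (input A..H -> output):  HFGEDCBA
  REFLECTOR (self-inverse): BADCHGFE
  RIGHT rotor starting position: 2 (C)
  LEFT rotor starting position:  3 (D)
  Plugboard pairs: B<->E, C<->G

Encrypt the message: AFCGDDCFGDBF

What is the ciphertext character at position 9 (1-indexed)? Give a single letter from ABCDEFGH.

Char 1 ('A'): step: R->3, L=3; A->plug->A->R->H->L->D->refl->C->L'->G->R'->F->plug->F
Char 2 ('F'): step: R->4, L=3; F->plug->F->R->H->L->D->refl->C->L'->G->R'->H->plug->H
Char 3 ('C'): step: R->5, L=3; C->plug->G->R->F->L->E->refl->H->L'->C->R'->B->plug->E
Char 4 ('G'): step: R->6, L=3; G->plug->C->R->D->L->G->refl->F->L'->E->R'->F->plug->F
Char 5 ('D'): step: R->7, L=3; D->plug->D->R->H->L->D->refl->C->L'->G->R'->G->plug->C
Char 6 ('D'): step: R->0, L->4 (L advanced); D->plug->D->R->C->L->F->refl->G->L'->B->R'->A->plug->A
Char 7 ('C'): step: R->1, L=4; C->plug->G->R->H->L->A->refl->B->L'->F->R'->B->plug->E
Char 8 ('F'): step: R->2, L=4; F->plug->F->R->G->L->C->refl->D->L'->E->R'->A->plug->A
Char 9 ('G'): step: R->3, L=4; G->plug->C->R->C->L->F->refl->G->L'->B->R'->B->plug->E

E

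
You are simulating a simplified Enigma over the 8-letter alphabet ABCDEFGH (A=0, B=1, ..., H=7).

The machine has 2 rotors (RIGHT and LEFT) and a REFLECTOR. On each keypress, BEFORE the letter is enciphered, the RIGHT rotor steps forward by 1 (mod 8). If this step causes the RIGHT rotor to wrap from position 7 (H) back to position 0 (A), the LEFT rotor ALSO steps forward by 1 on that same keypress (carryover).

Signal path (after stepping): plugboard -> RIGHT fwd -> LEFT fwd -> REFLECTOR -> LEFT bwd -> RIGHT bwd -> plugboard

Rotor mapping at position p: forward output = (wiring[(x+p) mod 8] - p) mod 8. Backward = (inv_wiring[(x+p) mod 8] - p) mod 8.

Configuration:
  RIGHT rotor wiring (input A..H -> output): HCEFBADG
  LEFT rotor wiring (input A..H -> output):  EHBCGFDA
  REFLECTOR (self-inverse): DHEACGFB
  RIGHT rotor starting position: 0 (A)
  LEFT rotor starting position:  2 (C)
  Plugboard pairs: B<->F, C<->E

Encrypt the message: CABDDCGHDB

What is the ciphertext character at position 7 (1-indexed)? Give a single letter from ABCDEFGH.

Char 1 ('C'): step: R->1, L=2; C->plug->E->R->H->L->F->refl->G->L'->F->R'->G->plug->G
Char 2 ('A'): step: R->2, L=2; A->plug->A->R->C->L->E->refl->C->L'->G->R'->D->plug->D
Char 3 ('B'): step: R->3, L=2; B->plug->F->R->E->L->B->refl->H->L'->A->R'->D->plug->D
Char 4 ('D'): step: R->4, L=2; D->plug->D->R->C->L->E->refl->C->L'->G->R'->F->plug->B
Char 5 ('D'): step: R->5, L=2; D->plug->D->R->C->L->E->refl->C->L'->G->R'->B->plug->F
Char 6 ('C'): step: R->6, L=2; C->plug->E->R->G->L->C->refl->E->L'->C->R'->H->plug->H
Char 7 ('G'): step: R->7, L=2; G->plug->G->R->B->L->A->refl->D->L'->D->R'->C->plug->E

E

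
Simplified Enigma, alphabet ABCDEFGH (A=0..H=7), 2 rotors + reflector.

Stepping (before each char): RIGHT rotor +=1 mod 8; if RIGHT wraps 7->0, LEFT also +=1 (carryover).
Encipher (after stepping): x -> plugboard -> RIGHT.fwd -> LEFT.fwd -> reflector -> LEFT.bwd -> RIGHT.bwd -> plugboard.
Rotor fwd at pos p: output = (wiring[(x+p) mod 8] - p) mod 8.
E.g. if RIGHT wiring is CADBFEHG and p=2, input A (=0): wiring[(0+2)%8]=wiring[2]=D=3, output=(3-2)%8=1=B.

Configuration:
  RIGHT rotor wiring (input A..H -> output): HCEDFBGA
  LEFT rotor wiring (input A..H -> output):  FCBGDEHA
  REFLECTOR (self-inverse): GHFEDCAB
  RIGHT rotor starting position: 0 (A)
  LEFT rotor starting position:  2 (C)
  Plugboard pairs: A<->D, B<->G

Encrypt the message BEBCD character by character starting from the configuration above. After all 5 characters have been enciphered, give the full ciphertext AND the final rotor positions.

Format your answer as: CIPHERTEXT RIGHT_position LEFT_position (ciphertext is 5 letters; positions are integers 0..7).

Char 1 ('B'): step: R->1, L=2; B->plug->G->R->H->L->A->refl->G->L'->F->R'->F->plug->F
Char 2 ('E'): step: R->2, L=2; E->plug->E->R->E->L->F->refl->C->L'->D->R'->C->plug->C
Char 3 ('B'): step: R->3, L=2; B->plug->G->R->H->L->A->refl->G->L'->F->R'->E->plug->E
Char 4 ('C'): step: R->4, L=2; C->plug->C->R->C->L->B->refl->H->L'->A->R'->G->plug->B
Char 5 ('D'): step: R->5, L=2; D->plug->A->R->E->L->F->refl->C->L'->D->R'->C->plug->C
Final: ciphertext=FCEBC, RIGHT=5, LEFT=2

Answer: FCEBC 5 2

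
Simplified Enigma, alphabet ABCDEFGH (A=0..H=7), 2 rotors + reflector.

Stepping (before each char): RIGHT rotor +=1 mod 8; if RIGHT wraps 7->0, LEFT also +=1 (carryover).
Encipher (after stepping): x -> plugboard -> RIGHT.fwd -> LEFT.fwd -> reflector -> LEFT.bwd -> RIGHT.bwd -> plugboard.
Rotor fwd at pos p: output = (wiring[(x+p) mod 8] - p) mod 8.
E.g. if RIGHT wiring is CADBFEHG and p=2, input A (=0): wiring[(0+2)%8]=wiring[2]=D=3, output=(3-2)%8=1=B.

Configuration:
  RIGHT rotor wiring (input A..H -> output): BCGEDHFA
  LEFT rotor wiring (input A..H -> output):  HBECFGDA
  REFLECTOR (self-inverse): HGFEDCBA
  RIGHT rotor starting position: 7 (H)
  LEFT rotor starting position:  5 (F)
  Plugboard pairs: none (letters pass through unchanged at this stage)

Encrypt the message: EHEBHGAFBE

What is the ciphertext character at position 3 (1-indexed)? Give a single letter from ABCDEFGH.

Char 1 ('E'): step: R->0, L->6 (L advanced); E->plug->E->R->D->L->D->refl->E->L'->F->R'->G->plug->G
Char 2 ('H'): step: R->1, L=6; H->plug->H->R->A->L->F->refl->C->L'->B->R'->A->plug->A
Char 3 ('E'): step: R->2, L=6; E->plug->E->R->D->L->D->refl->E->L'->F->R'->D->plug->D

D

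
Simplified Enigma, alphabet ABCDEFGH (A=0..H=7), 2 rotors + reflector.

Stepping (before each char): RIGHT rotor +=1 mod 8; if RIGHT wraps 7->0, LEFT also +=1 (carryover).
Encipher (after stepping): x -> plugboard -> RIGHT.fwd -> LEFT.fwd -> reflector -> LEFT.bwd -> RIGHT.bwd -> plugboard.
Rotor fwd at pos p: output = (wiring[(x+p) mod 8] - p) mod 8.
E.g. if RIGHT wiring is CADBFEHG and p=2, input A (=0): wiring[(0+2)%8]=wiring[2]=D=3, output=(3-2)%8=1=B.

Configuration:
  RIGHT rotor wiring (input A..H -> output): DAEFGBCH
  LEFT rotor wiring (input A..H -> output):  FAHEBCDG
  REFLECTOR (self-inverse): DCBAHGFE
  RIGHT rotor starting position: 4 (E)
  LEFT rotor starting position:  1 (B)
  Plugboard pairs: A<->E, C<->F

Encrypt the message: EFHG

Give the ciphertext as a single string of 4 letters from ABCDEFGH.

Char 1 ('E'): step: R->5, L=1; E->plug->A->R->E->L->B->refl->C->L'->F->R'->B->plug->B
Char 2 ('F'): step: R->6, L=1; F->plug->C->R->F->L->C->refl->B->L'->E->R'->A->plug->E
Char 3 ('H'): step: R->7, L=1; H->plug->H->R->D->L->A->refl->D->L'->C->R'->G->plug->G
Char 4 ('G'): step: R->0, L->2 (L advanced); G->plug->G->R->C->L->H->refl->E->L'->F->R'->D->plug->D

Answer: BEGD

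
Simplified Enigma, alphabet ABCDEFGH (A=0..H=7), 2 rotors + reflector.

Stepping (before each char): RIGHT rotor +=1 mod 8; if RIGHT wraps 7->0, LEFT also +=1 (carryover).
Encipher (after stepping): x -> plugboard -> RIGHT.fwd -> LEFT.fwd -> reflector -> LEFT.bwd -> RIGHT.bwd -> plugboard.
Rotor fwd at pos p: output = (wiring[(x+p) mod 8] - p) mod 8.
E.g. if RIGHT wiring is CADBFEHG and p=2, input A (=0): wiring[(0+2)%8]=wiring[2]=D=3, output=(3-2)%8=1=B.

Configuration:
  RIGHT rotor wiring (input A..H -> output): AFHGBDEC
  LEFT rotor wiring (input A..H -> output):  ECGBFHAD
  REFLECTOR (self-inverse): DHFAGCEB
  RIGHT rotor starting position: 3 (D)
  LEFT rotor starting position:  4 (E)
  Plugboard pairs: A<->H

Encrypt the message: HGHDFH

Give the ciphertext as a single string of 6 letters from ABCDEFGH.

Char 1 ('H'): step: R->4, L=4; H->plug->A->R->F->L->G->refl->E->L'->C->R'->H->plug->A
Char 2 ('G'): step: R->5, L=4; G->plug->G->R->B->L->D->refl->A->L'->E->R'->H->plug->A
Char 3 ('H'): step: R->6, L=4; H->plug->A->R->G->L->C->refl->F->L'->H->R'->D->plug->D
Char 4 ('D'): step: R->7, L=4; D->plug->D->R->A->L->B->refl->H->L'->D->R'->A->plug->H
Char 5 ('F'): step: R->0, L->5 (L advanced); F->plug->F->R->D->L->H->refl->B->L'->F->R'->B->plug->B
Char 6 ('H'): step: R->1, L=5; H->plug->A->R->E->L->F->refl->C->L'->A->R'->D->plug->D

Answer: AADHBD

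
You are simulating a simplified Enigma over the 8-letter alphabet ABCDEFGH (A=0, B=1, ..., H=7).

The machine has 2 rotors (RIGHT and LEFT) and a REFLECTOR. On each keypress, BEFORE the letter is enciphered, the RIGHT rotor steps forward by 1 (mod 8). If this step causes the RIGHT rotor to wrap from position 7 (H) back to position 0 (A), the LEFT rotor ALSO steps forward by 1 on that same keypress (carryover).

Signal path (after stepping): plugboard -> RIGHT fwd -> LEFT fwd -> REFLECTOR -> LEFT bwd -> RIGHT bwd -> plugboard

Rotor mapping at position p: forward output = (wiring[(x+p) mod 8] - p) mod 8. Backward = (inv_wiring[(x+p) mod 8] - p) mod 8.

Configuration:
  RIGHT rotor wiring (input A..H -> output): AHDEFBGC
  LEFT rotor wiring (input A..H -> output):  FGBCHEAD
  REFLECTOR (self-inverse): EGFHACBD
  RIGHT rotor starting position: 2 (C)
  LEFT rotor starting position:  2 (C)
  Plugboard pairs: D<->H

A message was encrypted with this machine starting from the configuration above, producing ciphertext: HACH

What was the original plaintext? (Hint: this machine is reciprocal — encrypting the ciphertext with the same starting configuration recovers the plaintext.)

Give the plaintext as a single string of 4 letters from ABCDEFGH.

Char 1 ('H'): step: R->3, L=2; H->plug->D->R->D->L->C->refl->F->L'->C->R'->B->plug->B
Char 2 ('A'): step: R->4, L=2; A->plug->A->R->B->L->A->refl->E->L'->H->R'->G->plug->G
Char 3 ('C'): step: R->5, L=2; C->plug->C->R->F->L->B->refl->G->L'->E->R'->A->plug->A
Char 4 ('H'): step: R->6, L=2; H->plug->D->R->B->L->A->refl->E->L'->H->R'->G->plug->G

Answer: BGAG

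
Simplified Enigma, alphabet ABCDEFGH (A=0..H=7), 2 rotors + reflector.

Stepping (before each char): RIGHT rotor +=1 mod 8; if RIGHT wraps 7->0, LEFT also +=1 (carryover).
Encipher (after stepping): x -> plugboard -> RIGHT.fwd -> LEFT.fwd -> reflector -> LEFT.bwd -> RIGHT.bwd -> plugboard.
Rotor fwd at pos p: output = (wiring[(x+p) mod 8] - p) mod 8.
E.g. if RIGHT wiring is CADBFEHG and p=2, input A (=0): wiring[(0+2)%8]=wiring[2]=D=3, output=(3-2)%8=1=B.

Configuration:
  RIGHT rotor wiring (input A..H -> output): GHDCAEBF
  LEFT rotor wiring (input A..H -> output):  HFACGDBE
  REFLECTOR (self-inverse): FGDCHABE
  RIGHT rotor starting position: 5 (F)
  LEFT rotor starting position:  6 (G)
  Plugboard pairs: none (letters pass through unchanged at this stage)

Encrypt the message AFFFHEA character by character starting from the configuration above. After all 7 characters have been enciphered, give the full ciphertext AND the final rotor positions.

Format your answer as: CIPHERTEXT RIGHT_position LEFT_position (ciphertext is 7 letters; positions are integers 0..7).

Char 1 ('A'): step: R->6, L=6; A->plug->A->R->D->L->H->refl->E->L'->F->R'->E->plug->E
Char 2 ('F'): step: R->7, L=6; F->plug->F->R->B->L->G->refl->B->L'->C->R'->H->plug->H
Char 3 ('F'): step: R->0, L->7 (L advanced); F->plug->F->R->E->L->D->refl->C->L'->H->R'->B->plug->B
Char 4 ('F'): step: R->1, L=7; F->plug->F->R->A->L->F->refl->A->L'->B->R'->C->plug->C
Char 5 ('H'): step: R->2, L=7; H->plug->H->R->F->L->H->refl->E->L'->G->R'->C->plug->C
Char 6 ('E'): step: R->3, L=7; E->plug->E->R->C->L->G->refl->B->L'->D->R'->F->plug->F
Char 7 ('A'): step: R->4, L=7; A->plug->A->R->E->L->D->refl->C->L'->H->R'->G->plug->G
Final: ciphertext=EHBCCFG, RIGHT=4, LEFT=7

Answer: EHBCCFG 4 7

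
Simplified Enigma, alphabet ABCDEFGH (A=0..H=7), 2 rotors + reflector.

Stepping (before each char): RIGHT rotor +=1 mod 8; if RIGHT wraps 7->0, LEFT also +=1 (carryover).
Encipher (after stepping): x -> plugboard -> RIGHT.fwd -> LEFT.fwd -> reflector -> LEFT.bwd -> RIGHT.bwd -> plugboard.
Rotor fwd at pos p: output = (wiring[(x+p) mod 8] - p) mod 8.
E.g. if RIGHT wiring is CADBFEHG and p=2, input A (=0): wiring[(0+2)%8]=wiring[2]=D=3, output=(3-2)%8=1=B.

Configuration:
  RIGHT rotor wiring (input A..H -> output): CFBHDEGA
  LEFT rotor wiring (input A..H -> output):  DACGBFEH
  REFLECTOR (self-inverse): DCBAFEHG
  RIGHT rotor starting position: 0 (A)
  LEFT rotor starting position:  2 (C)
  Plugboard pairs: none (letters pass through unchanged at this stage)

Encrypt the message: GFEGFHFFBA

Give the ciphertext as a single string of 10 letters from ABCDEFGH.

Char 1 ('G'): step: R->1, L=2; G->plug->G->R->H->L->G->refl->H->L'->C->R'->D->plug->D
Char 2 ('F'): step: R->2, L=2; F->plug->F->R->G->L->B->refl->C->L'->E->R'->E->plug->E
Char 3 ('E'): step: R->3, L=2; E->plug->E->R->F->L->F->refl->E->L'->B->R'->C->plug->C
Char 4 ('G'): step: R->4, L=2; G->plug->G->R->F->L->F->refl->E->L'->B->R'->F->plug->F
Char 5 ('F'): step: R->5, L=2; F->plug->F->R->E->L->C->refl->B->L'->G->R'->H->plug->H
Char 6 ('H'): step: R->6, L=2; H->plug->H->R->G->L->B->refl->C->L'->E->R'->C->plug->C
Char 7 ('F'): step: R->7, L=2; F->plug->F->R->E->L->C->refl->B->L'->G->R'->C->plug->C
Char 8 ('F'): step: R->0, L->3 (L advanced); F->plug->F->R->E->L->E->refl->F->L'->G->R'->G->plug->G
Char 9 ('B'): step: R->1, L=3; B->plug->B->R->A->L->D->refl->A->L'->F->R'->F->plug->F
Char 10 ('A'): step: R->2, L=3; A->plug->A->R->H->L->H->refl->G->L'->B->R'->C->plug->C

Answer: DECFHCCGFC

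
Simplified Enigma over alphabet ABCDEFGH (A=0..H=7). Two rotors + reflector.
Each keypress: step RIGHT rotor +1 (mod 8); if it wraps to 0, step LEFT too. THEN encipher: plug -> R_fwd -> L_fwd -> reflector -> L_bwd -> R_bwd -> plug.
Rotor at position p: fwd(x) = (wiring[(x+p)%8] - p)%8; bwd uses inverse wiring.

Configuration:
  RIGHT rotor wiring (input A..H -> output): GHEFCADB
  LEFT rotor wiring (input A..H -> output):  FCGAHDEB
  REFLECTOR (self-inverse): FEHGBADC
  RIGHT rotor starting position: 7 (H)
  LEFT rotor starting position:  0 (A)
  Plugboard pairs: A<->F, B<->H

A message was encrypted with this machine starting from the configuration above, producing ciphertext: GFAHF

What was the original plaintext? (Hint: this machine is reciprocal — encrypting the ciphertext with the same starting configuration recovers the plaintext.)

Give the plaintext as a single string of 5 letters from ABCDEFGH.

Char 1 ('G'): step: R->0, L->1 (L advanced); G->plug->G->R->D->L->G->refl->D->L'->F->R'->D->plug->D
Char 2 ('F'): step: R->1, L=1; F->plug->A->R->G->L->A->refl->F->L'->B->R'->D->plug->D
Char 3 ('A'): step: R->2, L=1; A->plug->F->R->H->L->E->refl->B->L'->A->R'->C->plug->C
Char 4 ('H'): step: R->3, L=1; H->plug->B->R->H->L->E->refl->B->L'->A->R'->D->plug->D
Char 5 ('F'): step: R->4, L=1; F->plug->A->R->G->L->A->refl->F->L'->B->R'->H->plug->B

Answer: DDCDB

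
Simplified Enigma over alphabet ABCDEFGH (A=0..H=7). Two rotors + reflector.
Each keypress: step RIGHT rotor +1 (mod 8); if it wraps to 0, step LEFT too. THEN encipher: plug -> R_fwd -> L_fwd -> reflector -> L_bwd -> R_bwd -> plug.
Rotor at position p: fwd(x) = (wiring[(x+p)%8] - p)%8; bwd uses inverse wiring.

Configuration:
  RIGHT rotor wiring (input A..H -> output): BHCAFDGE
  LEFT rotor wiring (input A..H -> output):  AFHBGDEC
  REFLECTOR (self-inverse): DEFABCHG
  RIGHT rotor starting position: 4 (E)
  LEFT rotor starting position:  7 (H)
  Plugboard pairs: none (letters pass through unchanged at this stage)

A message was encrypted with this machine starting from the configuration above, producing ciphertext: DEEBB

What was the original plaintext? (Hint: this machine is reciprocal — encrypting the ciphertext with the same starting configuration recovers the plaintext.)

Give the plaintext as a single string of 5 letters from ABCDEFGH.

Char 1 ('D'): step: R->5, L=7; D->plug->D->R->E->L->C->refl->F->L'->H->R'->C->plug->C
Char 2 ('E'): step: R->6, L=7; E->plug->E->R->E->L->C->refl->F->L'->H->R'->G->plug->G
Char 3 ('E'): step: R->7, L=7; E->plug->E->R->B->L->B->refl->E->L'->G->R'->F->plug->F
Char 4 ('B'): step: R->0, L->0 (L advanced); B->plug->B->R->H->L->C->refl->F->L'->B->R'->A->plug->A
Char 5 ('B'): step: R->1, L=0; B->plug->B->R->B->L->F->refl->C->L'->H->R'->C->plug->C

Answer: CGFAC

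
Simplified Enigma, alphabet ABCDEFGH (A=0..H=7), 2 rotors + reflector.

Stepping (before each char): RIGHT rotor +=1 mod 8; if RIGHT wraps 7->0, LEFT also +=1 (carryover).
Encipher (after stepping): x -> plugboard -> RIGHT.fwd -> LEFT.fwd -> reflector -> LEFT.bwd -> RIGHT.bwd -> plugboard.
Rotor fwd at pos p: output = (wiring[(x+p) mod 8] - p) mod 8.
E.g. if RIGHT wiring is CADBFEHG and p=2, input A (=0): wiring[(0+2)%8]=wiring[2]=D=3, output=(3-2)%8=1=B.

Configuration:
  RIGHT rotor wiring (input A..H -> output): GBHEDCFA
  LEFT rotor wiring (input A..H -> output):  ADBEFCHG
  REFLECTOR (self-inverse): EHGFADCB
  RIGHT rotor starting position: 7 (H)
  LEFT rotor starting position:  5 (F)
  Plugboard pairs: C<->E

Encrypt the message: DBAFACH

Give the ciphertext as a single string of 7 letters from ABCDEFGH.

Char 1 ('D'): step: R->0, L->6 (L advanced); D->plug->D->R->E->L->D->refl->F->L'->D->R'->E->plug->C
Char 2 ('B'): step: R->1, L=6; B->plug->B->R->G->L->H->refl->B->L'->A->R'->A->plug->A
Char 3 ('A'): step: R->2, L=6; A->plug->A->R->F->L->G->refl->C->L'->C->R'->B->plug->B
Char 4 ('F'): step: R->3, L=6; F->plug->F->R->D->L->F->refl->D->L'->E->R'->H->plug->H
Char 5 ('A'): step: R->4, L=6; A->plug->A->R->H->L->E->refl->A->L'->B->R'->C->plug->E
Char 6 ('C'): step: R->5, L=6; C->plug->E->R->E->L->D->refl->F->L'->D->R'->C->plug->E
Char 7 ('H'): step: R->6, L=6; H->plug->H->R->E->L->D->refl->F->L'->D->R'->D->plug->D

Answer: CABHEED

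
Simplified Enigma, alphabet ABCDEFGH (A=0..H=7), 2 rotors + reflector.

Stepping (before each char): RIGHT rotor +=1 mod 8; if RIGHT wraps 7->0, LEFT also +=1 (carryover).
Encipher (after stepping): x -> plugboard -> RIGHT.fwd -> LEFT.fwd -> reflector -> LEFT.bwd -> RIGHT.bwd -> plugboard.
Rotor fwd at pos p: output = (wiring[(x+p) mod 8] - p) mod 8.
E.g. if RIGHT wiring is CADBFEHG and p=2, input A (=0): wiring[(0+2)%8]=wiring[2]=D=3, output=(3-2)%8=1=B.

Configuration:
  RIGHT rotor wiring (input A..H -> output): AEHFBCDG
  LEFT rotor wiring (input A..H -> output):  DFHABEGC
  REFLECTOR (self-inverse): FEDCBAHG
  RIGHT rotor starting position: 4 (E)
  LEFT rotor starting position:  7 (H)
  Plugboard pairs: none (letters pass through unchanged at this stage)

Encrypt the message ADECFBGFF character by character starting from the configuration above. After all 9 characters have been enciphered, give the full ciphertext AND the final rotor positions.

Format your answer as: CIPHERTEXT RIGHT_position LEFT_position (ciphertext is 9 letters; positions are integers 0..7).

Char 1 ('A'): step: R->5, L=7; A->plug->A->R->F->L->C->refl->D->L'->A->R'->G->plug->G
Char 2 ('D'): step: R->6, L=7; D->plug->D->R->G->L->F->refl->A->L'->D->R'->G->plug->G
Char 3 ('E'): step: R->7, L=7; E->plug->E->R->G->L->F->refl->A->L'->D->R'->G->plug->G
Char 4 ('C'): step: R->0, L->0 (L advanced); C->plug->C->R->H->L->C->refl->D->L'->A->R'->A->plug->A
Char 5 ('F'): step: R->1, L=0; F->plug->F->R->C->L->H->refl->G->L'->G->R'->B->plug->B
Char 6 ('B'): step: R->2, L=0; B->plug->B->R->D->L->A->refl->F->L'->B->R'->E->plug->E
Char 7 ('G'): step: R->3, L=0; G->plug->G->R->B->L->F->refl->A->L'->D->R'->E->plug->E
Char 8 ('F'): step: R->4, L=0; F->plug->F->R->A->L->D->refl->C->L'->H->R'->C->plug->C
Char 9 ('F'): step: R->5, L=0; F->plug->F->R->C->L->H->refl->G->L'->G->R'->B->plug->B
Final: ciphertext=GGGABEECB, RIGHT=5, LEFT=0

Answer: GGGABEECB 5 0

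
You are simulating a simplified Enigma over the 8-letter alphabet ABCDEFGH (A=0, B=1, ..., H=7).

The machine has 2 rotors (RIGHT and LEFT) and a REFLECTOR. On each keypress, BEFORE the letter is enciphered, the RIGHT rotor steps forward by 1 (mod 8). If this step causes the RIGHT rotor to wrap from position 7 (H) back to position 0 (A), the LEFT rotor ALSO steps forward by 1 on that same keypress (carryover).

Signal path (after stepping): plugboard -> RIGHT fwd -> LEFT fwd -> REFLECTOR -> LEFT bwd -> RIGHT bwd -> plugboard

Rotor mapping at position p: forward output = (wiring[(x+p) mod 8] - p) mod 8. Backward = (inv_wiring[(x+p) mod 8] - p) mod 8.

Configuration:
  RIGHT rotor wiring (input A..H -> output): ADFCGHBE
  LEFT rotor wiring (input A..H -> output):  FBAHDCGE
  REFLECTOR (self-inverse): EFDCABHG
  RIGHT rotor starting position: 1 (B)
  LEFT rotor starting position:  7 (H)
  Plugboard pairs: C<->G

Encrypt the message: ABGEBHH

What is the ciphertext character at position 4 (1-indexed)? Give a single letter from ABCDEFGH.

Char 1 ('A'): step: R->2, L=7; A->plug->A->R->D->L->B->refl->F->L'->A->R'->B->plug->B
Char 2 ('B'): step: R->3, L=7; B->plug->B->R->D->L->B->refl->F->L'->A->R'->G->plug->C
Char 3 ('G'): step: R->4, L=7; G->plug->C->R->F->L->E->refl->A->L'->E->R'->E->plug->E
Char 4 ('E'): step: R->5, L=7; E->plug->E->R->G->L->D->refl->C->L'->C->R'->A->plug->A

A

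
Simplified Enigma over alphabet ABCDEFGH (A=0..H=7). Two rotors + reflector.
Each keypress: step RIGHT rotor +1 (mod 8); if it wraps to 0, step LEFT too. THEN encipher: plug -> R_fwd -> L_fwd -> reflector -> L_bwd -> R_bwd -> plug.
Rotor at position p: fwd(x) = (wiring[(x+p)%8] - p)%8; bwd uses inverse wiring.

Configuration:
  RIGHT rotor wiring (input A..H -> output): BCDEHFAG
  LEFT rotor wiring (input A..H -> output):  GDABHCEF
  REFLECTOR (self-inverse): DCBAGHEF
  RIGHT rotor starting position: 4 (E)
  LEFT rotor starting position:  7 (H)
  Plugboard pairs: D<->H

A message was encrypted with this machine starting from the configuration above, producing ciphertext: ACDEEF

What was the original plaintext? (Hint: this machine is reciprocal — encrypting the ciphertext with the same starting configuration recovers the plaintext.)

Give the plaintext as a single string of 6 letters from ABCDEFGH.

Char 1 ('A'): step: R->5, L=7; A->plug->A->R->A->L->G->refl->E->L'->C->R'->H->plug->D
Char 2 ('C'): step: R->6, L=7; C->plug->C->R->D->L->B->refl->C->L'->E->R'->D->plug->H
Char 3 ('D'): step: R->7, L=7; D->plug->H->R->B->L->H->refl->F->L'->H->R'->A->plug->A
Char 4 ('E'): step: R->0, L->0 (L advanced); E->plug->E->R->H->L->F->refl->H->L'->E->R'->D->plug->H
Char 5 ('E'): step: R->1, L=0; E->plug->E->R->E->L->H->refl->F->L'->H->R'->F->plug->F
Char 6 ('F'): step: R->2, L=0; F->plug->F->R->E->L->H->refl->F->L'->H->R'->G->plug->G

Answer: DHAHFG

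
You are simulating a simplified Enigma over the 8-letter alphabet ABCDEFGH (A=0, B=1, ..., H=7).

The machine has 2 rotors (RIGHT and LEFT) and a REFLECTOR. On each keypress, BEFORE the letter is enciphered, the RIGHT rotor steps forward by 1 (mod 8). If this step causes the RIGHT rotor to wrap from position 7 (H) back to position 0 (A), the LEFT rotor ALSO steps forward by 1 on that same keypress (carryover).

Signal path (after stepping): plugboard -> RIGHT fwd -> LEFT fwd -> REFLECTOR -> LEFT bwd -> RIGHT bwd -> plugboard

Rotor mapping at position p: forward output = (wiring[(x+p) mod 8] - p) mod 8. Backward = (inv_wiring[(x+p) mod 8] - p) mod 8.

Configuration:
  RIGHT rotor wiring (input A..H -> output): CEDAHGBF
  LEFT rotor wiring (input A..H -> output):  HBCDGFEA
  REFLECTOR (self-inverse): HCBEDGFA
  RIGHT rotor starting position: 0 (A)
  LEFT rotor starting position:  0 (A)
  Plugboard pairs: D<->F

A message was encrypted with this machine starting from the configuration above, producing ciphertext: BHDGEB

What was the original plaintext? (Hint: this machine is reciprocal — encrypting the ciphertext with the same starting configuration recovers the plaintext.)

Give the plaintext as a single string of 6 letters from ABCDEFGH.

Char 1 ('B'): step: R->1, L=0; B->plug->B->R->C->L->C->refl->B->L'->B->R'->H->plug->H
Char 2 ('H'): step: R->2, L=0; H->plug->H->R->C->L->C->refl->B->L'->B->R'->A->plug->A
Char 3 ('D'): step: R->3, L=0; D->plug->F->R->H->L->A->refl->H->L'->A->R'->H->plug->H
Char 4 ('G'): step: R->4, L=0; G->plug->G->R->H->L->A->refl->H->L'->A->R'->F->plug->D
Char 5 ('E'): step: R->5, L=0; E->plug->E->R->H->L->A->refl->H->L'->A->R'->C->plug->C
Char 6 ('B'): step: R->6, L=0; B->plug->B->R->H->L->A->refl->H->L'->A->R'->H->plug->H

Answer: HAHDCH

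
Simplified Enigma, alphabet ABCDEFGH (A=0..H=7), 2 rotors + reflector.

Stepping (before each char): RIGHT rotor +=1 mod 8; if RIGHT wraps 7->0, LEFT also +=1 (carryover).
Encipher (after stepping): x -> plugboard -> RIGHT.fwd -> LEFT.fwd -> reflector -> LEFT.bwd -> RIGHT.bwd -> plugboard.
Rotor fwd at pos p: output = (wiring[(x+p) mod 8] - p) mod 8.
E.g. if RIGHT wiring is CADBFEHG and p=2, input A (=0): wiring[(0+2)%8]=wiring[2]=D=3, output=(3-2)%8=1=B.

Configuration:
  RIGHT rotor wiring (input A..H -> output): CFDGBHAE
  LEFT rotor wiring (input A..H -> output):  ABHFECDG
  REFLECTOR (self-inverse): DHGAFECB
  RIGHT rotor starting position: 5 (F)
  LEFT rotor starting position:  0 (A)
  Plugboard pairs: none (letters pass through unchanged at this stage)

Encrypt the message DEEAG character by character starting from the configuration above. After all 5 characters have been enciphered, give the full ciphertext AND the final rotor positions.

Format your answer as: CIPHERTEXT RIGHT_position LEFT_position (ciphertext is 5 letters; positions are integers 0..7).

Answer: EABFH 2 1

Derivation:
Char 1 ('D'): step: R->6, L=0; D->plug->D->R->H->L->G->refl->C->L'->F->R'->E->plug->E
Char 2 ('E'): step: R->7, L=0; E->plug->E->R->H->L->G->refl->C->L'->F->R'->A->plug->A
Char 3 ('E'): step: R->0, L->1 (L advanced); E->plug->E->R->B->L->G->refl->C->L'->F->R'->B->plug->B
Char 4 ('A'): step: R->1, L=1; A->plug->A->R->E->L->B->refl->H->L'->H->R'->F->plug->F
Char 5 ('G'): step: R->2, L=1; G->plug->G->R->A->L->A->refl->D->L'->D->R'->H->plug->H
Final: ciphertext=EABFH, RIGHT=2, LEFT=1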